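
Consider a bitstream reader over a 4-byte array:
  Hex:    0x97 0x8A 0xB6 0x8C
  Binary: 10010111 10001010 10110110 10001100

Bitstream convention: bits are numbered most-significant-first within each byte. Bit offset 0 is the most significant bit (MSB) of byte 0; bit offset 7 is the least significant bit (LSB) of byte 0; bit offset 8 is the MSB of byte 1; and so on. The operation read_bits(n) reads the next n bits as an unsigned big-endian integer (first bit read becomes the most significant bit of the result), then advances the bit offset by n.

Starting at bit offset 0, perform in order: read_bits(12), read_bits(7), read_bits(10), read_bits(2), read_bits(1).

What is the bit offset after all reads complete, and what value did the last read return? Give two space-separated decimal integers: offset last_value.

Read 1: bits[0:12] width=12 -> value=2424 (bin 100101111000); offset now 12 = byte 1 bit 4; 20 bits remain
Read 2: bits[12:19] width=7 -> value=85 (bin 1010101); offset now 19 = byte 2 bit 3; 13 bits remain
Read 3: bits[19:29] width=10 -> value=721 (bin 1011010001); offset now 29 = byte 3 bit 5; 3 bits remain
Read 4: bits[29:31] width=2 -> value=2 (bin 10); offset now 31 = byte 3 bit 7; 1 bits remain
Read 5: bits[31:32] width=1 -> value=0 (bin 0); offset now 32 = byte 4 bit 0; 0 bits remain

Answer: 32 0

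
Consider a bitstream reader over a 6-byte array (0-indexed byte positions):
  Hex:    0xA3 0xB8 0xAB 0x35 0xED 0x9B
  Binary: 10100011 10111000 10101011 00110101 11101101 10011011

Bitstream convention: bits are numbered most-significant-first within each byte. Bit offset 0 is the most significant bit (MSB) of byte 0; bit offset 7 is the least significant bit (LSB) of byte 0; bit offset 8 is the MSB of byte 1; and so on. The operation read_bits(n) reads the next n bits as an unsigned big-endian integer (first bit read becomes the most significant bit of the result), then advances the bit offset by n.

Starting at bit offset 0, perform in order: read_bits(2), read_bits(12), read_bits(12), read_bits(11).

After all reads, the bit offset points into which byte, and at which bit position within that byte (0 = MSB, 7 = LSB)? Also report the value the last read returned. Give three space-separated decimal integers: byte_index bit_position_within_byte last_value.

Answer: 4 5 1725

Derivation:
Read 1: bits[0:2] width=2 -> value=2 (bin 10); offset now 2 = byte 0 bit 2; 46 bits remain
Read 2: bits[2:14] width=12 -> value=2286 (bin 100011101110); offset now 14 = byte 1 bit 6; 34 bits remain
Read 3: bits[14:26] width=12 -> value=684 (bin 001010101100); offset now 26 = byte 3 bit 2; 22 bits remain
Read 4: bits[26:37] width=11 -> value=1725 (bin 11010111101); offset now 37 = byte 4 bit 5; 11 bits remain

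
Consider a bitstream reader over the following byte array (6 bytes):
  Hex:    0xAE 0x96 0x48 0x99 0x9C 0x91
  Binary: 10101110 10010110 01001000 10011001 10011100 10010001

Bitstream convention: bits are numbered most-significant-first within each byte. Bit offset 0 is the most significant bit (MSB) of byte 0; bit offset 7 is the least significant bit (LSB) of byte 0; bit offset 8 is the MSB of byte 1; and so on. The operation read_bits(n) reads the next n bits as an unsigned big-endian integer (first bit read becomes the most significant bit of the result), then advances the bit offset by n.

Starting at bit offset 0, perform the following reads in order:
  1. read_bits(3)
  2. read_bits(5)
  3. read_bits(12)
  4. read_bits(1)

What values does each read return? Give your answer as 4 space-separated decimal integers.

Answer: 5 14 2404 1

Derivation:
Read 1: bits[0:3] width=3 -> value=5 (bin 101); offset now 3 = byte 0 bit 3; 45 bits remain
Read 2: bits[3:8] width=5 -> value=14 (bin 01110); offset now 8 = byte 1 bit 0; 40 bits remain
Read 3: bits[8:20] width=12 -> value=2404 (bin 100101100100); offset now 20 = byte 2 bit 4; 28 bits remain
Read 4: bits[20:21] width=1 -> value=1 (bin 1); offset now 21 = byte 2 bit 5; 27 bits remain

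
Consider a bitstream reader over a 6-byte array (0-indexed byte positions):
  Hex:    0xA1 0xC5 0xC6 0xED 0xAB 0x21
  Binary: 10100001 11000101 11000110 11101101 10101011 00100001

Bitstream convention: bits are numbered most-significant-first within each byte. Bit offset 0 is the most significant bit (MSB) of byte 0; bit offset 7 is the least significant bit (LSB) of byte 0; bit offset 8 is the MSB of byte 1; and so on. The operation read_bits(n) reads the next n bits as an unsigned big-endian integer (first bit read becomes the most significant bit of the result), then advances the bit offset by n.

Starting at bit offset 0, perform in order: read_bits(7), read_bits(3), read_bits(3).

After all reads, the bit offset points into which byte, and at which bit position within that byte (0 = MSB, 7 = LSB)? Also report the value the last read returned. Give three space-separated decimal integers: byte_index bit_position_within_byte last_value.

Read 1: bits[0:7] width=7 -> value=80 (bin 1010000); offset now 7 = byte 0 bit 7; 41 bits remain
Read 2: bits[7:10] width=3 -> value=7 (bin 111); offset now 10 = byte 1 bit 2; 38 bits remain
Read 3: bits[10:13] width=3 -> value=0 (bin 000); offset now 13 = byte 1 bit 5; 35 bits remain

Answer: 1 5 0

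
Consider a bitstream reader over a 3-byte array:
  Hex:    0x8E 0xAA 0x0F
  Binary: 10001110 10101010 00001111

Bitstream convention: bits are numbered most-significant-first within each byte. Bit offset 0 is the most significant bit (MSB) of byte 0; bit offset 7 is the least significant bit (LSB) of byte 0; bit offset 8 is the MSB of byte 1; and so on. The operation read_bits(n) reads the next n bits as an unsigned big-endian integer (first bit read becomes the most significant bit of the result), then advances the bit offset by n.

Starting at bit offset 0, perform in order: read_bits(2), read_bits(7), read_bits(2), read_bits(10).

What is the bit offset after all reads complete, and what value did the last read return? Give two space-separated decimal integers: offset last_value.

Answer: 21 321

Derivation:
Read 1: bits[0:2] width=2 -> value=2 (bin 10); offset now 2 = byte 0 bit 2; 22 bits remain
Read 2: bits[2:9] width=7 -> value=29 (bin 0011101); offset now 9 = byte 1 bit 1; 15 bits remain
Read 3: bits[9:11] width=2 -> value=1 (bin 01); offset now 11 = byte 1 bit 3; 13 bits remain
Read 4: bits[11:21] width=10 -> value=321 (bin 0101000001); offset now 21 = byte 2 bit 5; 3 bits remain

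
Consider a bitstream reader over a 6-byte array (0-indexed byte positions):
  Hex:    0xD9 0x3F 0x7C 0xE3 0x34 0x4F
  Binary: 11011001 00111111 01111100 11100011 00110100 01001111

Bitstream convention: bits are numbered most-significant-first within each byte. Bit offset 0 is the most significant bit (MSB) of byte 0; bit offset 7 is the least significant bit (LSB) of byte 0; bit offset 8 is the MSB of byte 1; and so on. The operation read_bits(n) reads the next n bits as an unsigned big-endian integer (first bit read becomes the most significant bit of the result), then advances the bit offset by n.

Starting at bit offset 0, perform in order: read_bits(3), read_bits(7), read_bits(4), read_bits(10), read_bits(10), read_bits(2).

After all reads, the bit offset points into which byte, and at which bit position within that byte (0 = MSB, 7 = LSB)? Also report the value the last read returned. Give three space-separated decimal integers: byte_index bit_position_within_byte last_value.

Read 1: bits[0:3] width=3 -> value=6 (bin 110); offset now 3 = byte 0 bit 3; 45 bits remain
Read 2: bits[3:10] width=7 -> value=100 (bin 1100100); offset now 10 = byte 1 bit 2; 38 bits remain
Read 3: bits[10:14] width=4 -> value=15 (bin 1111); offset now 14 = byte 1 bit 6; 34 bits remain
Read 4: bits[14:24] width=10 -> value=892 (bin 1101111100); offset now 24 = byte 3 bit 0; 24 bits remain
Read 5: bits[24:34] width=10 -> value=908 (bin 1110001100); offset now 34 = byte 4 bit 2; 14 bits remain
Read 6: bits[34:36] width=2 -> value=3 (bin 11); offset now 36 = byte 4 bit 4; 12 bits remain

Answer: 4 4 3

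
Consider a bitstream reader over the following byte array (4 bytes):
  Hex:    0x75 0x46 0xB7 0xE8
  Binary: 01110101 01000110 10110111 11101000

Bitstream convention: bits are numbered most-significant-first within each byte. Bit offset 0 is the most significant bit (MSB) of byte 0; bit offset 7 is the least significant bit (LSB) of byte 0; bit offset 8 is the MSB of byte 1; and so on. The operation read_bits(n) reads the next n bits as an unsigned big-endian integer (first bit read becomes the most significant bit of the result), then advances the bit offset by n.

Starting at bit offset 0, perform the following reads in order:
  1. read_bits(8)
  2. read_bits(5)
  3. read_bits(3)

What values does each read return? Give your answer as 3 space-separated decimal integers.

Read 1: bits[0:8] width=8 -> value=117 (bin 01110101); offset now 8 = byte 1 bit 0; 24 bits remain
Read 2: bits[8:13] width=5 -> value=8 (bin 01000); offset now 13 = byte 1 bit 5; 19 bits remain
Read 3: bits[13:16] width=3 -> value=6 (bin 110); offset now 16 = byte 2 bit 0; 16 bits remain

Answer: 117 8 6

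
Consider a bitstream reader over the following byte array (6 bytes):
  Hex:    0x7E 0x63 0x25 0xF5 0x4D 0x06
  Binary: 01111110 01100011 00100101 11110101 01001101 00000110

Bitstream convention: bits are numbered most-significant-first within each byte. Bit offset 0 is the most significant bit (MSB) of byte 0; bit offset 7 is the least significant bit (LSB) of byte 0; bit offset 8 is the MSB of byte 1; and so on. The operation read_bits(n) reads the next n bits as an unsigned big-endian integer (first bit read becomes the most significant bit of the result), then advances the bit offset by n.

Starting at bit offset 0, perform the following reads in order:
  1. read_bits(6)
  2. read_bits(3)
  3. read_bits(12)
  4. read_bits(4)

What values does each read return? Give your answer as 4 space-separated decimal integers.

Read 1: bits[0:6] width=6 -> value=31 (bin 011111); offset now 6 = byte 0 bit 6; 42 bits remain
Read 2: bits[6:9] width=3 -> value=4 (bin 100); offset now 9 = byte 1 bit 1; 39 bits remain
Read 3: bits[9:21] width=12 -> value=3172 (bin 110001100100); offset now 21 = byte 2 bit 5; 27 bits remain
Read 4: bits[21:25] width=4 -> value=11 (bin 1011); offset now 25 = byte 3 bit 1; 23 bits remain

Answer: 31 4 3172 11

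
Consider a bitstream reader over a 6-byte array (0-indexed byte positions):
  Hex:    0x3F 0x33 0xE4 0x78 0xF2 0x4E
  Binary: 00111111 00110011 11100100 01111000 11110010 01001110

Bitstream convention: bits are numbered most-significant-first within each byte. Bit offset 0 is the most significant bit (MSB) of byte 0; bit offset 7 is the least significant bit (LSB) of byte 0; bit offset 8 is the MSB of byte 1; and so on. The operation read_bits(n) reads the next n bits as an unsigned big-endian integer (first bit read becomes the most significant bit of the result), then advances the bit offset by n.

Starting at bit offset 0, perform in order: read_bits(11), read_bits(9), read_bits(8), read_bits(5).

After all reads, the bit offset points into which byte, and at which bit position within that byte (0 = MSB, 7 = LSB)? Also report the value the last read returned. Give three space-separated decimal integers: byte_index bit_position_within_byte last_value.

Answer: 4 1 17

Derivation:
Read 1: bits[0:11] width=11 -> value=505 (bin 00111111001); offset now 11 = byte 1 bit 3; 37 bits remain
Read 2: bits[11:20] width=9 -> value=318 (bin 100111110); offset now 20 = byte 2 bit 4; 28 bits remain
Read 3: bits[20:28] width=8 -> value=71 (bin 01000111); offset now 28 = byte 3 bit 4; 20 bits remain
Read 4: bits[28:33] width=5 -> value=17 (bin 10001); offset now 33 = byte 4 bit 1; 15 bits remain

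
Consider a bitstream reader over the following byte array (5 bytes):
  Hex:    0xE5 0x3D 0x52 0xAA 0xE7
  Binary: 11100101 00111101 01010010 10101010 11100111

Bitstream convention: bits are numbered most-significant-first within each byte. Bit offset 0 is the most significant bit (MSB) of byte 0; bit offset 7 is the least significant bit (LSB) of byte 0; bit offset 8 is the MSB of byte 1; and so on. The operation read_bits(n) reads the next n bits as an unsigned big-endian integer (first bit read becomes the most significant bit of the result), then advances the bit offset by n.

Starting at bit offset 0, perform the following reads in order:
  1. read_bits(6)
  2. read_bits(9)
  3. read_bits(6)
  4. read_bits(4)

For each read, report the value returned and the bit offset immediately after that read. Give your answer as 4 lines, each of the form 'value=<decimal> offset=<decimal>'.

Answer: value=57 offset=6
value=158 offset=15
value=42 offset=21
value=5 offset=25

Derivation:
Read 1: bits[0:6] width=6 -> value=57 (bin 111001); offset now 6 = byte 0 bit 6; 34 bits remain
Read 2: bits[6:15] width=9 -> value=158 (bin 010011110); offset now 15 = byte 1 bit 7; 25 bits remain
Read 3: bits[15:21] width=6 -> value=42 (bin 101010); offset now 21 = byte 2 bit 5; 19 bits remain
Read 4: bits[21:25] width=4 -> value=5 (bin 0101); offset now 25 = byte 3 bit 1; 15 bits remain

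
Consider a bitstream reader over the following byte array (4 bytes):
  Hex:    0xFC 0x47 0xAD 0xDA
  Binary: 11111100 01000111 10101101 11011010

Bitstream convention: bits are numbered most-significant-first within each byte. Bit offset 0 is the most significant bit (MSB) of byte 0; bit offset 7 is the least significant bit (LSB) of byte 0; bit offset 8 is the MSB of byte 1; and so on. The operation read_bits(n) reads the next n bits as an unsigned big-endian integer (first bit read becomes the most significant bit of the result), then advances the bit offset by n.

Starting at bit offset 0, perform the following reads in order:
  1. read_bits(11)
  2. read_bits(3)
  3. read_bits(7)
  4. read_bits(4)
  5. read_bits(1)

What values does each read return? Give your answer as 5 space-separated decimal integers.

Answer: 2018 1 117 11 1

Derivation:
Read 1: bits[0:11] width=11 -> value=2018 (bin 11111100010); offset now 11 = byte 1 bit 3; 21 bits remain
Read 2: bits[11:14] width=3 -> value=1 (bin 001); offset now 14 = byte 1 bit 6; 18 bits remain
Read 3: bits[14:21] width=7 -> value=117 (bin 1110101); offset now 21 = byte 2 bit 5; 11 bits remain
Read 4: bits[21:25] width=4 -> value=11 (bin 1011); offset now 25 = byte 3 bit 1; 7 bits remain
Read 5: bits[25:26] width=1 -> value=1 (bin 1); offset now 26 = byte 3 bit 2; 6 bits remain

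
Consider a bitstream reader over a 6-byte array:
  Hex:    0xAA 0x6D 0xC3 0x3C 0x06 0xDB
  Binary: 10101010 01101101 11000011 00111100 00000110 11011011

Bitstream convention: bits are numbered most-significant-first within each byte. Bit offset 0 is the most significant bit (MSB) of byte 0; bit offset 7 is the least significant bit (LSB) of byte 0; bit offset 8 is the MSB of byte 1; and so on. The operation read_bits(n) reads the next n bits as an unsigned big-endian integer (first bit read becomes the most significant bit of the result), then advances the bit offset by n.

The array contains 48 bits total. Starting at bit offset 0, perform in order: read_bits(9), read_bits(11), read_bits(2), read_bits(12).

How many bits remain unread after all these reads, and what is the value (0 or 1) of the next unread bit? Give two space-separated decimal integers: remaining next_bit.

Read 1: bits[0:9] width=9 -> value=340 (bin 101010100); offset now 9 = byte 1 bit 1; 39 bits remain
Read 2: bits[9:20] width=11 -> value=1756 (bin 11011011100); offset now 20 = byte 2 bit 4; 28 bits remain
Read 3: bits[20:22] width=2 -> value=0 (bin 00); offset now 22 = byte 2 bit 6; 26 bits remain
Read 4: bits[22:34] width=12 -> value=3312 (bin 110011110000); offset now 34 = byte 4 bit 2; 14 bits remain

Answer: 14 0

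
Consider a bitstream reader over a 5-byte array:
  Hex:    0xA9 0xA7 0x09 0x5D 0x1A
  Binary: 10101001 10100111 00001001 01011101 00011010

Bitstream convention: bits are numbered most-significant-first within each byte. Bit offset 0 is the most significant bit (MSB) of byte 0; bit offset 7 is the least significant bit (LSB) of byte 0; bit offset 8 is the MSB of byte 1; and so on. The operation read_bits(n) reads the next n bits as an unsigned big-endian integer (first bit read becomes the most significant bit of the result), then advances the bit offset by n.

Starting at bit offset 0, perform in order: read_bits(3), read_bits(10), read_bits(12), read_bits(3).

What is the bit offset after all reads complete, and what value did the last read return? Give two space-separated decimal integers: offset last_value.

Read 1: bits[0:3] width=3 -> value=5 (bin 101); offset now 3 = byte 0 bit 3; 37 bits remain
Read 2: bits[3:13] width=10 -> value=308 (bin 0100110100); offset now 13 = byte 1 bit 5; 27 bits remain
Read 3: bits[13:25] width=12 -> value=3602 (bin 111000010010); offset now 25 = byte 3 bit 1; 15 bits remain
Read 4: bits[25:28] width=3 -> value=5 (bin 101); offset now 28 = byte 3 bit 4; 12 bits remain

Answer: 28 5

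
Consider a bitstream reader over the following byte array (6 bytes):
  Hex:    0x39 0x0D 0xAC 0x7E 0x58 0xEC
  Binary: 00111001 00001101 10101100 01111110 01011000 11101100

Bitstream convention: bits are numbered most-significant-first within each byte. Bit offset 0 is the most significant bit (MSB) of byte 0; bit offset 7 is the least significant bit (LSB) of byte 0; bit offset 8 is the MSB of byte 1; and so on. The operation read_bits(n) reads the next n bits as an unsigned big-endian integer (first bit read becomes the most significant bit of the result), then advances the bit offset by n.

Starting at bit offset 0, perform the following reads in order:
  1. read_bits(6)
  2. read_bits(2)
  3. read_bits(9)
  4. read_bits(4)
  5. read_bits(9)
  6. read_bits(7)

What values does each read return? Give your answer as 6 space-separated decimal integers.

Read 1: bits[0:6] width=6 -> value=14 (bin 001110); offset now 6 = byte 0 bit 6; 42 bits remain
Read 2: bits[6:8] width=2 -> value=1 (bin 01); offset now 8 = byte 1 bit 0; 40 bits remain
Read 3: bits[8:17] width=9 -> value=27 (bin 000011011); offset now 17 = byte 2 bit 1; 31 bits remain
Read 4: bits[17:21] width=4 -> value=5 (bin 0101); offset now 21 = byte 2 bit 5; 27 bits remain
Read 5: bits[21:30] width=9 -> value=287 (bin 100011111); offset now 30 = byte 3 bit 6; 18 bits remain
Read 6: bits[30:37] width=7 -> value=75 (bin 1001011); offset now 37 = byte 4 bit 5; 11 bits remain

Answer: 14 1 27 5 287 75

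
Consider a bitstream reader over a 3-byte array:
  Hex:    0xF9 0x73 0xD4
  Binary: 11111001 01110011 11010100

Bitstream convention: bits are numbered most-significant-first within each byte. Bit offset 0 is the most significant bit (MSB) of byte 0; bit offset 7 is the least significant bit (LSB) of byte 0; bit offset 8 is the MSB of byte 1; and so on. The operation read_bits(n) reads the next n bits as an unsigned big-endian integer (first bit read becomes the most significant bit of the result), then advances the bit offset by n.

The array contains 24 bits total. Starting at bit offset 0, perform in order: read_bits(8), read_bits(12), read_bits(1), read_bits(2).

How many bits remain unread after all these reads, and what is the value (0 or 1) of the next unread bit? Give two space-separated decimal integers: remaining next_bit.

Answer: 1 0

Derivation:
Read 1: bits[0:8] width=8 -> value=249 (bin 11111001); offset now 8 = byte 1 bit 0; 16 bits remain
Read 2: bits[8:20] width=12 -> value=1853 (bin 011100111101); offset now 20 = byte 2 bit 4; 4 bits remain
Read 3: bits[20:21] width=1 -> value=0 (bin 0); offset now 21 = byte 2 bit 5; 3 bits remain
Read 4: bits[21:23] width=2 -> value=2 (bin 10); offset now 23 = byte 2 bit 7; 1 bits remain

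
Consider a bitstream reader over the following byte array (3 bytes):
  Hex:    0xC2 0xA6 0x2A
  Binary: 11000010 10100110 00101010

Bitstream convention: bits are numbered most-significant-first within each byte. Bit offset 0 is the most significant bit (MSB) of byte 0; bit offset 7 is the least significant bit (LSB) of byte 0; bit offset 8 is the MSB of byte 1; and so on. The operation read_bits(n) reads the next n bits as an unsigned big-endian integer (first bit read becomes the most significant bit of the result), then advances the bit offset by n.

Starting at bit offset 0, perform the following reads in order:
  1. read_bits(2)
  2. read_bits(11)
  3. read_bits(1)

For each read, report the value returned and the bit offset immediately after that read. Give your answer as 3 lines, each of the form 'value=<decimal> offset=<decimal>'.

Answer: value=3 offset=2
value=84 offset=13
value=1 offset=14

Derivation:
Read 1: bits[0:2] width=2 -> value=3 (bin 11); offset now 2 = byte 0 bit 2; 22 bits remain
Read 2: bits[2:13] width=11 -> value=84 (bin 00001010100); offset now 13 = byte 1 bit 5; 11 bits remain
Read 3: bits[13:14] width=1 -> value=1 (bin 1); offset now 14 = byte 1 bit 6; 10 bits remain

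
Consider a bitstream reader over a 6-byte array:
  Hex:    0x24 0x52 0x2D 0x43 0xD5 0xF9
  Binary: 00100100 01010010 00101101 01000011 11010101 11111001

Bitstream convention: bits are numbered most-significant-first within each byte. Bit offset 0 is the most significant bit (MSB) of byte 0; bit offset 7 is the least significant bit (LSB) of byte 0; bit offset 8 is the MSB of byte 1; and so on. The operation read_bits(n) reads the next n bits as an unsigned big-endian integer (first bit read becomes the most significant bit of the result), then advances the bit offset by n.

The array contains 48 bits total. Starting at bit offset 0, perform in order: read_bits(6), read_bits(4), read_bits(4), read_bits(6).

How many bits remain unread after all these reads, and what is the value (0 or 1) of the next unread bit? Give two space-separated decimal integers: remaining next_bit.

Read 1: bits[0:6] width=6 -> value=9 (bin 001001); offset now 6 = byte 0 bit 6; 42 bits remain
Read 2: bits[6:10] width=4 -> value=1 (bin 0001); offset now 10 = byte 1 bit 2; 38 bits remain
Read 3: bits[10:14] width=4 -> value=4 (bin 0100); offset now 14 = byte 1 bit 6; 34 bits remain
Read 4: bits[14:20] width=6 -> value=34 (bin 100010); offset now 20 = byte 2 bit 4; 28 bits remain

Answer: 28 1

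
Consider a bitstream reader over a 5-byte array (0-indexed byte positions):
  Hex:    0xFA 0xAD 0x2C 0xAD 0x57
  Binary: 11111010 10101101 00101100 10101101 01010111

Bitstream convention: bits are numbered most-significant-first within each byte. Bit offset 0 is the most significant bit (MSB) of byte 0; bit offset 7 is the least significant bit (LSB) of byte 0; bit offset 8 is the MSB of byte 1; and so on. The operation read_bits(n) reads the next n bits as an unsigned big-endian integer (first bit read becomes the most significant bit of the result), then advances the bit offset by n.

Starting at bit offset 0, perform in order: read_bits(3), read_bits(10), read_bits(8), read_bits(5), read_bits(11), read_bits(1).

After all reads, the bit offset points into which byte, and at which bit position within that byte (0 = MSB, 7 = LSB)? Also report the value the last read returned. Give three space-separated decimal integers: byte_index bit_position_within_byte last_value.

Answer: 4 6 1

Derivation:
Read 1: bits[0:3] width=3 -> value=7 (bin 111); offset now 3 = byte 0 bit 3; 37 bits remain
Read 2: bits[3:13] width=10 -> value=853 (bin 1101010101); offset now 13 = byte 1 bit 5; 27 bits remain
Read 3: bits[13:21] width=8 -> value=165 (bin 10100101); offset now 21 = byte 2 bit 5; 19 bits remain
Read 4: bits[21:26] width=5 -> value=18 (bin 10010); offset now 26 = byte 3 bit 2; 14 bits remain
Read 5: bits[26:37] width=11 -> value=1450 (bin 10110101010); offset now 37 = byte 4 bit 5; 3 bits remain
Read 6: bits[37:38] width=1 -> value=1 (bin 1); offset now 38 = byte 4 bit 6; 2 bits remain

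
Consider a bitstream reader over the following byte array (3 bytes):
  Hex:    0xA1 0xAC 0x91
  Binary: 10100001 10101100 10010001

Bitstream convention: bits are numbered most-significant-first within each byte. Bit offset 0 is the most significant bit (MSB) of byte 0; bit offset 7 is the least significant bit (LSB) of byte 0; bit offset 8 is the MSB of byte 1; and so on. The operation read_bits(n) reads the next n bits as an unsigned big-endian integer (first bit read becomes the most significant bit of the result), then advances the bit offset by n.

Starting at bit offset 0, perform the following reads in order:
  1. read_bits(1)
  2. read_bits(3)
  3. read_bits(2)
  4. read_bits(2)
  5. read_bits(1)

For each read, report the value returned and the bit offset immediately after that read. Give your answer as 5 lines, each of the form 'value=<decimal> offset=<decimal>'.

Read 1: bits[0:1] width=1 -> value=1 (bin 1); offset now 1 = byte 0 bit 1; 23 bits remain
Read 2: bits[1:4] width=3 -> value=2 (bin 010); offset now 4 = byte 0 bit 4; 20 bits remain
Read 3: bits[4:6] width=2 -> value=0 (bin 00); offset now 6 = byte 0 bit 6; 18 bits remain
Read 4: bits[6:8] width=2 -> value=1 (bin 01); offset now 8 = byte 1 bit 0; 16 bits remain
Read 5: bits[8:9] width=1 -> value=1 (bin 1); offset now 9 = byte 1 bit 1; 15 bits remain

Answer: value=1 offset=1
value=2 offset=4
value=0 offset=6
value=1 offset=8
value=1 offset=9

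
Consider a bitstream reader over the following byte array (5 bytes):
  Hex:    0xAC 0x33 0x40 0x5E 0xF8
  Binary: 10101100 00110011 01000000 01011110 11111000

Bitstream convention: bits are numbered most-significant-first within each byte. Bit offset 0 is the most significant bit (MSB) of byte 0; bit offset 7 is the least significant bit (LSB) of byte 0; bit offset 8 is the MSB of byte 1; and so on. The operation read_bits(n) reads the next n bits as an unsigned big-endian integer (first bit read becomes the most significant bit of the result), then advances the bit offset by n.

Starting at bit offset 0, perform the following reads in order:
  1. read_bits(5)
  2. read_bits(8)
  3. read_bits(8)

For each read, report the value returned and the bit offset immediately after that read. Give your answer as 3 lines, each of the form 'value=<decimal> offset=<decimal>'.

Answer: value=21 offset=5
value=134 offset=13
value=104 offset=21

Derivation:
Read 1: bits[0:5] width=5 -> value=21 (bin 10101); offset now 5 = byte 0 bit 5; 35 bits remain
Read 2: bits[5:13] width=8 -> value=134 (bin 10000110); offset now 13 = byte 1 bit 5; 27 bits remain
Read 3: bits[13:21] width=8 -> value=104 (bin 01101000); offset now 21 = byte 2 bit 5; 19 bits remain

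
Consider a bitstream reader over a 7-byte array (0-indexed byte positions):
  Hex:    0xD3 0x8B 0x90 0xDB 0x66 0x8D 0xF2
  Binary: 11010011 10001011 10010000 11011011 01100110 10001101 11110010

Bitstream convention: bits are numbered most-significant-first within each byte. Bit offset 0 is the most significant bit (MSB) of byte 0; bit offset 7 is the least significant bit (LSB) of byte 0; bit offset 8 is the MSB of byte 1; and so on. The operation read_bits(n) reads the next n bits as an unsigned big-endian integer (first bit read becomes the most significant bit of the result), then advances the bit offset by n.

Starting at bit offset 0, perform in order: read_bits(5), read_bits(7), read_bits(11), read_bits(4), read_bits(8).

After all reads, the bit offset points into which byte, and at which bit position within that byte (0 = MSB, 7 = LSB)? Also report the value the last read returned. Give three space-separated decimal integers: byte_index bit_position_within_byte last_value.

Answer: 4 3 219

Derivation:
Read 1: bits[0:5] width=5 -> value=26 (bin 11010); offset now 5 = byte 0 bit 5; 51 bits remain
Read 2: bits[5:12] width=7 -> value=56 (bin 0111000); offset now 12 = byte 1 bit 4; 44 bits remain
Read 3: bits[12:23] width=11 -> value=1480 (bin 10111001000); offset now 23 = byte 2 bit 7; 33 bits remain
Read 4: bits[23:27] width=4 -> value=6 (bin 0110); offset now 27 = byte 3 bit 3; 29 bits remain
Read 5: bits[27:35] width=8 -> value=219 (bin 11011011); offset now 35 = byte 4 bit 3; 21 bits remain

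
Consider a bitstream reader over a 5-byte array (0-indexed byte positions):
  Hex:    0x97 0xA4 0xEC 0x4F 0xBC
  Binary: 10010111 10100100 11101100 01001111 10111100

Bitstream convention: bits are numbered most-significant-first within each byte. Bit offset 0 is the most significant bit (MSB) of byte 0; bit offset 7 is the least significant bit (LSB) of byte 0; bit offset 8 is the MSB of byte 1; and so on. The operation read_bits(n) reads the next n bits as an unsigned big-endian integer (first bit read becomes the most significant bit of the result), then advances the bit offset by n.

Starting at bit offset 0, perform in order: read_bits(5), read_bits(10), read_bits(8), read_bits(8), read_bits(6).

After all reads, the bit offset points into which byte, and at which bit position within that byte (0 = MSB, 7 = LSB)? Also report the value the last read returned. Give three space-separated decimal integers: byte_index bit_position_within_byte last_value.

Answer: 4 5 55

Derivation:
Read 1: bits[0:5] width=5 -> value=18 (bin 10010); offset now 5 = byte 0 bit 5; 35 bits remain
Read 2: bits[5:15] width=10 -> value=978 (bin 1111010010); offset now 15 = byte 1 bit 7; 25 bits remain
Read 3: bits[15:23] width=8 -> value=118 (bin 01110110); offset now 23 = byte 2 bit 7; 17 bits remain
Read 4: bits[23:31] width=8 -> value=39 (bin 00100111); offset now 31 = byte 3 bit 7; 9 bits remain
Read 5: bits[31:37] width=6 -> value=55 (bin 110111); offset now 37 = byte 4 bit 5; 3 bits remain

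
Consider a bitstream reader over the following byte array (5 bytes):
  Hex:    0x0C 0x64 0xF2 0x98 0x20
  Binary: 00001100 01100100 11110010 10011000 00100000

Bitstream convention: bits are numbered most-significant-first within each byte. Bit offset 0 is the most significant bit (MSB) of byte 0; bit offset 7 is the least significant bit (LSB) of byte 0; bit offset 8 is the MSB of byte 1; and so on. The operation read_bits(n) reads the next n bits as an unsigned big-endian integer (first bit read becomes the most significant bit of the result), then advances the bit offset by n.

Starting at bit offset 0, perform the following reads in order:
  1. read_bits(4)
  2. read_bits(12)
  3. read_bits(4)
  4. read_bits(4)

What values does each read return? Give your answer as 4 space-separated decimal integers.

Read 1: bits[0:4] width=4 -> value=0 (bin 0000); offset now 4 = byte 0 bit 4; 36 bits remain
Read 2: bits[4:16] width=12 -> value=3172 (bin 110001100100); offset now 16 = byte 2 bit 0; 24 bits remain
Read 3: bits[16:20] width=4 -> value=15 (bin 1111); offset now 20 = byte 2 bit 4; 20 bits remain
Read 4: bits[20:24] width=4 -> value=2 (bin 0010); offset now 24 = byte 3 bit 0; 16 bits remain

Answer: 0 3172 15 2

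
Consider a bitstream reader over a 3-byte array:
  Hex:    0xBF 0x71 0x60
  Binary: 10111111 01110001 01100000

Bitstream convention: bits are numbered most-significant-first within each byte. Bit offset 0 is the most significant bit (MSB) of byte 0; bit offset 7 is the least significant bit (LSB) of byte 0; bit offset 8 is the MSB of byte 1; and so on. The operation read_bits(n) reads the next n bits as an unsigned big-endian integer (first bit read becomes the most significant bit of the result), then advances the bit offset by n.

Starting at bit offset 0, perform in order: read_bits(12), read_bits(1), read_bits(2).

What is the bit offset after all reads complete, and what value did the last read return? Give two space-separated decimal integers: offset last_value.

Read 1: bits[0:12] width=12 -> value=3063 (bin 101111110111); offset now 12 = byte 1 bit 4; 12 bits remain
Read 2: bits[12:13] width=1 -> value=0 (bin 0); offset now 13 = byte 1 bit 5; 11 bits remain
Read 3: bits[13:15] width=2 -> value=0 (bin 00); offset now 15 = byte 1 bit 7; 9 bits remain

Answer: 15 0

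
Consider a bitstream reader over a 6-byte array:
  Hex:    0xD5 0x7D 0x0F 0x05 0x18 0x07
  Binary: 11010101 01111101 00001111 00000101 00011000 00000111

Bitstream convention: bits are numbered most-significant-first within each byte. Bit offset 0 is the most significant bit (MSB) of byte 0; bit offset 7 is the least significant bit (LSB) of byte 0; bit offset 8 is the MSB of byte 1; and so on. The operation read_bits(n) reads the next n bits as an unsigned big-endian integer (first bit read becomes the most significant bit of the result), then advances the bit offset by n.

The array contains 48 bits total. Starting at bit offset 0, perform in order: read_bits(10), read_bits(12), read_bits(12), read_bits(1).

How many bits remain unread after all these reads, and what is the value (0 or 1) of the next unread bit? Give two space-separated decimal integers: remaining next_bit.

Answer: 13 1

Derivation:
Read 1: bits[0:10] width=10 -> value=853 (bin 1101010101); offset now 10 = byte 1 bit 2; 38 bits remain
Read 2: bits[10:22] width=12 -> value=3907 (bin 111101000011); offset now 22 = byte 2 bit 6; 26 bits remain
Read 3: bits[22:34] width=12 -> value=3092 (bin 110000010100); offset now 34 = byte 4 bit 2; 14 bits remain
Read 4: bits[34:35] width=1 -> value=0 (bin 0); offset now 35 = byte 4 bit 3; 13 bits remain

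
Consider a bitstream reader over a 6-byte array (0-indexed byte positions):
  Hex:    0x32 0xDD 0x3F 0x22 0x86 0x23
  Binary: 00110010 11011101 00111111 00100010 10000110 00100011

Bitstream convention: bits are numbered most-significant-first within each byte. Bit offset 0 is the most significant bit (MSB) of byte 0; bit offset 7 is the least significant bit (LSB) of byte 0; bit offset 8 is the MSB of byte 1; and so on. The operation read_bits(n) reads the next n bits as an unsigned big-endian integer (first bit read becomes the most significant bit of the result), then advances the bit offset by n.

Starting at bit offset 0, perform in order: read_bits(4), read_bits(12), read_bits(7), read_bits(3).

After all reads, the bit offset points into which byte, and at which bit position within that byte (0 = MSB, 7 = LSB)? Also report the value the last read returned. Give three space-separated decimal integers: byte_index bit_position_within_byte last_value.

Answer: 3 2 4

Derivation:
Read 1: bits[0:4] width=4 -> value=3 (bin 0011); offset now 4 = byte 0 bit 4; 44 bits remain
Read 2: bits[4:16] width=12 -> value=733 (bin 001011011101); offset now 16 = byte 2 bit 0; 32 bits remain
Read 3: bits[16:23] width=7 -> value=31 (bin 0011111); offset now 23 = byte 2 bit 7; 25 bits remain
Read 4: bits[23:26] width=3 -> value=4 (bin 100); offset now 26 = byte 3 bit 2; 22 bits remain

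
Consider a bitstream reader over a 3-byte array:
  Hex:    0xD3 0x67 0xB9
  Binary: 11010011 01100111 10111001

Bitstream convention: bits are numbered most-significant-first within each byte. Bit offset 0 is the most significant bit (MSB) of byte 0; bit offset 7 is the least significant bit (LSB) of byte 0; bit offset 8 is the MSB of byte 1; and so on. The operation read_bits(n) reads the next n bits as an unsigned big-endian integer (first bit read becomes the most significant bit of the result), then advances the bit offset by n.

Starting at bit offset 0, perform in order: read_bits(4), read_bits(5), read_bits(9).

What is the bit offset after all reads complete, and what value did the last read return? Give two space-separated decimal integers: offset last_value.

Answer: 18 414

Derivation:
Read 1: bits[0:4] width=4 -> value=13 (bin 1101); offset now 4 = byte 0 bit 4; 20 bits remain
Read 2: bits[4:9] width=5 -> value=6 (bin 00110); offset now 9 = byte 1 bit 1; 15 bits remain
Read 3: bits[9:18] width=9 -> value=414 (bin 110011110); offset now 18 = byte 2 bit 2; 6 bits remain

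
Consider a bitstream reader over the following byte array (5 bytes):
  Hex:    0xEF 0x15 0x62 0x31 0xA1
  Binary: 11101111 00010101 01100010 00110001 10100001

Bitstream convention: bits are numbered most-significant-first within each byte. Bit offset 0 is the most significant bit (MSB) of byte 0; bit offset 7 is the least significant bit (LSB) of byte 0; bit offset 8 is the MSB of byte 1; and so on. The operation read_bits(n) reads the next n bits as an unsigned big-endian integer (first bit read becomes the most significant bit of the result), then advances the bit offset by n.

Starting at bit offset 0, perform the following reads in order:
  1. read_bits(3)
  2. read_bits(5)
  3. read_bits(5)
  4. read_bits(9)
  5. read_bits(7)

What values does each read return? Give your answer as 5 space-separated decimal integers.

Read 1: bits[0:3] width=3 -> value=7 (bin 111); offset now 3 = byte 0 bit 3; 37 bits remain
Read 2: bits[3:8] width=5 -> value=15 (bin 01111); offset now 8 = byte 1 bit 0; 32 bits remain
Read 3: bits[8:13] width=5 -> value=2 (bin 00010); offset now 13 = byte 1 bit 5; 27 bits remain
Read 4: bits[13:22] width=9 -> value=344 (bin 101011000); offset now 22 = byte 2 bit 6; 18 bits remain
Read 5: bits[22:29] width=7 -> value=70 (bin 1000110); offset now 29 = byte 3 bit 5; 11 bits remain

Answer: 7 15 2 344 70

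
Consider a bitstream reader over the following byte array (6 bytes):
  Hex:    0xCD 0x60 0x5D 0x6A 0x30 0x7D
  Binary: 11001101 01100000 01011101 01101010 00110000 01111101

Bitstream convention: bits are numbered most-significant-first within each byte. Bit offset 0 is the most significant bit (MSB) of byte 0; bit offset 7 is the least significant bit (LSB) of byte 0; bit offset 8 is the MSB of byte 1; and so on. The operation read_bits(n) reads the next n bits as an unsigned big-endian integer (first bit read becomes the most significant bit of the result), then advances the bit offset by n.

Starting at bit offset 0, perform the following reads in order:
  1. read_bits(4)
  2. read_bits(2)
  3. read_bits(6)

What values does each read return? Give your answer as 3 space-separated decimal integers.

Read 1: bits[0:4] width=4 -> value=12 (bin 1100); offset now 4 = byte 0 bit 4; 44 bits remain
Read 2: bits[4:6] width=2 -> value=3 (bin 11); offset now 6 = byte 0 bit 6; 42 bits remain
Read 3: bits[6:12] width=6 -> value=22 (bin 010110); offset now 12 = byte 1 bit 4; 36 bits remain

Answer: 12 3 22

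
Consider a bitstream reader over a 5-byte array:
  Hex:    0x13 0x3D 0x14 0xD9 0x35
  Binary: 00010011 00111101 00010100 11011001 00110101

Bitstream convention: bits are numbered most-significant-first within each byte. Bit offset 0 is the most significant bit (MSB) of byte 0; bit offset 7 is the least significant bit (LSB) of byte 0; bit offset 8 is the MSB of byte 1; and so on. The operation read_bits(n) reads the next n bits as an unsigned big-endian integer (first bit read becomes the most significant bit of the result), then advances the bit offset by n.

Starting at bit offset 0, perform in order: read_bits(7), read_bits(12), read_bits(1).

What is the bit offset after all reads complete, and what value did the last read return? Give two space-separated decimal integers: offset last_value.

Answer: 20 1

Derivation:
Read 1: bits[0:7] width=7 -> value=9 (bin 0001001); offset now 7 = byte 0 bit 7; 33 bits remain
Read 2: bits[7:19] width=12 -> value=2536 (bin 100111101000); offset now 19 = byte 2 bit 3; 21 bits remain
Read 3: bits[19:20] width=1 -> value=1 (bin 1); offset now 20 = byte 2 bit 4; 20 bits remain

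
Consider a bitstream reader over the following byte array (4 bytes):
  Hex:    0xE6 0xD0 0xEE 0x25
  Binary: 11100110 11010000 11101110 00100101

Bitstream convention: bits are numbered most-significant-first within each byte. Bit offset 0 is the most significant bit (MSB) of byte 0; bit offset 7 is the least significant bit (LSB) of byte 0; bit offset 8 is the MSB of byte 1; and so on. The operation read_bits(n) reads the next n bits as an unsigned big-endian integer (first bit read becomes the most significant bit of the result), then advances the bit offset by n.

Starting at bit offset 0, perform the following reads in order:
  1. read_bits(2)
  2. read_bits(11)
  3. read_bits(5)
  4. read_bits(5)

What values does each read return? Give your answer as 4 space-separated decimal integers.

Answer: 3 1242 3 23

Derivation:
Read 1: bits[0:2] width=2 -> value=3 (bin 11); offset now 2 = byte 0 bit 2; 30 bits remain
Read 2: bits[2:13] width=11 -> value=1242 (bin 10011011010); offset now 13 = byte 1 bit 5; 19 bits remain
Read 3: bits[13:18] width=5 -> value=3 (bin 00011); offset now 18 = byte 2 bit 2; 14 bits remain
Read 4: bits[18:23] width=5 -> value=23 (bin 10111); offset now 23 = byte 2 bit 7; 9 bits remain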